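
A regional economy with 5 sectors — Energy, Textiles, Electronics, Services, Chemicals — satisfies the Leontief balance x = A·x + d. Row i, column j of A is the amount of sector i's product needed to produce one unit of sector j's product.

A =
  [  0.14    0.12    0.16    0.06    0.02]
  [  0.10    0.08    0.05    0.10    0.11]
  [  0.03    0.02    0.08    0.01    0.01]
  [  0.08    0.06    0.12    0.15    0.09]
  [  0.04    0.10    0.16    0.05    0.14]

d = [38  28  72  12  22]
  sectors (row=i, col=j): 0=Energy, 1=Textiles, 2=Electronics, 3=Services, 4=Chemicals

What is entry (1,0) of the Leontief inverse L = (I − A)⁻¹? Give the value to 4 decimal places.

L[1,0] = 0.1597

Form M = I − A:
  [  0.86   -0.12   -0.16   -0.06   -0.02]
  [ -0.10    0.92   -0.05   -0.10   -0.11]
  [ -0.03   -0.02    0.92   -0.01   -0.01]
  [ -0.08   -0.06   -0.12    0.85   -0.09]
  [ -0.04   -0.10   -0.16   -0.05    0.86]
Leontief inverse L = M⁻¹:
  [  1.2054    0.1770    0.2453    0.1126    0.0653]
  [  0.1597    1.1392    0.1393    0.1568    0.1675]
  [  0.0453    0.0335    1.1030    0.0213    0.0204]
  [  0.1408    0.1181    0.2146    1.2115    0.1477]
  [  0.0913    0.1538    0.2453    0.0979    1.1977]
Total output x = L · d:
  x_0 = 1.2054·38 + 0.1770·28 + 0.2453·72 + 0.1126·12 + 0.0653·22 = 71.2146
  x_1 = 0.1597·38 + 1.1392·28 + 0.1393·72 + 0.1568·12 + 0.1675·22 = 53.5600
  x_2 = 0.0453·38 + 0.0335·28 + 1.1030·72 + 0.0213·12 + 0.0204·22 = 82.7784
  x_3 = 0.1408·38 + 0.1181·28 + 0.2146·72 + 1.2115·12 + 0.1477·22 = 41.8946
  x_4 = 0.0913·38 + 0.1538·28 + 0.2453·72 + 0.0979·12 + 1.1977·22 = 52.9580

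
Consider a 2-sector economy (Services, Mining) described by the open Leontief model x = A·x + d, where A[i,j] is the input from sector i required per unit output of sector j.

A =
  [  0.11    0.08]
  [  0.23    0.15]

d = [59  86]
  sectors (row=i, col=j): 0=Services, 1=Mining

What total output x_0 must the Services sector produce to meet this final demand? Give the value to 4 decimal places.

Form M = I − A:
  [  0.89   -0.08]
  [ -0.23    0.85]
Leontief inverse L = M⁻¹:
  [  1.1516    0.1084]
  [  0.3116    1.2058]
Total output x = L · d:
  x_0 = 1.1516·59 + 0.1084·86 = 77.2660
  x_1 = 0.3116·59 + 1.2058·86 = 122.0837

77.2660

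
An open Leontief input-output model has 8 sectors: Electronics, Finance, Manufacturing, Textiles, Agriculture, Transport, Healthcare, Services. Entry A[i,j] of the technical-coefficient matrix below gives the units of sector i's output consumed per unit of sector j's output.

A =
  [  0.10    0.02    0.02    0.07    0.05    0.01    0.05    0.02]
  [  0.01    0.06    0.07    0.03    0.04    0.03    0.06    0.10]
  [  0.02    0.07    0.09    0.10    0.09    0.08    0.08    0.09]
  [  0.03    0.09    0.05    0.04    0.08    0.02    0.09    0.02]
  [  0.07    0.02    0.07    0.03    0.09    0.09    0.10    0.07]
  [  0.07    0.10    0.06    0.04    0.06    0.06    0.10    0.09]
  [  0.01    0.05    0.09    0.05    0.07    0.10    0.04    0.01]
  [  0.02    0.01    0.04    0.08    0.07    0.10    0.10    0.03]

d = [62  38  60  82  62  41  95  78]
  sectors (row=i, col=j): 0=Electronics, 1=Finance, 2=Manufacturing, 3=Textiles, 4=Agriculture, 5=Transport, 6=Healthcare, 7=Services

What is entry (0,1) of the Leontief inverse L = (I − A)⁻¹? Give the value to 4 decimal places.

Form M = I − A:
  [  0.90   -0.02   -0.02   -0.07   -0.05   -0.01   -0.05   -0.02]
  [ -0.01    0.94   -0.07   -0.03   -0.04   -0.03   -0.06   -0.10]
  [ -0.02   -0.07    0.91   -0.10   -0.09   -0.08   -0.08   -0.09]
  [ -0.03   -0.09   -0.05    0.96   -0.08   -0.02   -0.09   -0.02]
  [ -0.07   -0.02   -0.07   -0.03    0.91   -0.09   -0.10   -0.07]
  [ -0.07   -0.10   -0.06   -0.04   -0.06    0.94   -0.10   -0.09]
  [ -0.01   -0.05   -0.09   -0.05   -0.07   -0.10    0.96   -0.01]
  [ -0.02   -0.01   -0.04   -0.08   -0.07   -0.10   -0.10    0.97]
Leontief inverse L = M⁻¹:
  [  1.1292    0.0504    0.0560    0.1035    0.0929    0.0447    0.0956    0.0477]
  [  0.0358    1.0996    0.1205    0.0742    0.0946    0.0844    0.1211    0.1427]
  [  0.0645    0.1360    1.1682    0.1650    0.1757    0.1601    0.1760    0.1565]
  [  0.0591    0.1318    0.1037    1.0814    0.1356    0.0725    0.1498    0.0648]
  [  0.1146    0.0739    0.1366    0.0879    1.1639    0.1611    0.1813    0.1253]
  [  0.1118    0.1561    0.1296    0.0998    0.1348    1.1314    0.1832    0.1491]
  [  0.0433    0.0997    0.1463    0.0948    0.1297    0.1549    1.1073    0.0618]
  [  0.0555    0.0606    0.0974    0.1253    0.1326    0.1586    0.1690    1.0760]
Total output x = L · d:
  x_0 = 1.1292·62 + 0.0504·38 + 0.0560·60 + 0.1035·82 + 0.0929·62 + 0.0447·41 + 0.0956·95 + 0.0477·78 = 104.1649
  x_1 = 0.0358·62 + 1.0996·38 + 0.1205·60 + 0.0742·82 + 0.0946·62 + 0.0844·41 + 0.1211·95 + 0.1427·78 = 89.2913
  x_2 = 0.0645·62 + 0.1360·38 + 1.1682·60 + 0.1650·82 + 0.1757·62 + 0.1601·41 + 0.1760·95 + 0.1565·78 = 139.1723
  x_3 = 0.0591·62 + 0.1318·38 + 0.1037·60 + 1.0814·82 + 0.1356·62 + 0.0725·41 + 0.1498·95 + 0.0648·78 = 134.2281
  x_4 = 0.1146·62 + 0.0739·38 + 0.1366·60 + 0.0879·82 + 1.1639·62 + 0.1611·41 + 0.1813·95 + 0.1253·78 = 131.0802
  x_5 = 0.1118·62 + 0.1561·38 + 0.1296·60 + 0.0998·82 + 0.1348·62 + 1.1314·41 + 0.1832·95 + 0.1491·78 = 112.5950
  x_6 = 0.0433·62 + 0.0997·38 + 0.1463·60 + 0.0948·82 + 0.1297·62 + 0.1549·41 + 1.1073·95 + 0.0618·78 = 147.4415
  x_7 = 0.0555·62 + 0.0606·38 + 0.0974·60 + 0.1253·82 + 0.1326·62 + 0.1586·41 + 0.1690·95 + 1.0760·78 = 136.5573

L[0,1] = 0.0504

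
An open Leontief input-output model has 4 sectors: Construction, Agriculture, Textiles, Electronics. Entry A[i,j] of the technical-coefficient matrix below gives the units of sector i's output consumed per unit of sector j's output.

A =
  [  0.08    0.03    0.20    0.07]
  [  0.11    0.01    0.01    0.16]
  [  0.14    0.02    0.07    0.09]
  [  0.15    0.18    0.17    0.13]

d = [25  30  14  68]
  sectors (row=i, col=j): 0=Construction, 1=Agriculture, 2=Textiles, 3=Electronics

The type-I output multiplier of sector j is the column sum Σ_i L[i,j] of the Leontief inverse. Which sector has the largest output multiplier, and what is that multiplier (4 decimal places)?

Form M = I − A:
  [  0.92   -0.03   -0.20   -0.07]
  [ -0.11    0.99   -0.01   -0.16]
  [ -0.14   -0.02    0.93   -0.09]
  [ -0.15   -0.18   -0.17    0.87]
Leontief inverse L = M⁻¹:
  [  1.1582    0.0649    0.2742    0.1335]
  [  0.1754    1.0568    0.0889    0.2177]
  [  0.2048    0.0558    1.1465    0.1453]
  [  0.2760    0.2407    0.2897    1.2459]
Total output x = L · d:
  x_0 = 1.1582·25 + 0.0649·30 + 0.2742·14 + 0.1335·68 = 43.8180
  x_1 = 0.1754·25 + 1.0568·30 + 0.0889·14 + 0.2177·68 = 52.1321
  x_2 = 0.2048·25 + 0.0558·30 + 1.1465·14 + 0.1453·68 = 32.7289
  x_3 = 0.2760·25 + 0.2407·30 + 0.2897·14 + 1.2459·68 = 102.8970
Output multipliers (column sums of L):
  Construction: 1.8144
  Agriculture: 1.4182
  Textiles: 1.7992
  Electronics: 1.7424

Construction (1.8144)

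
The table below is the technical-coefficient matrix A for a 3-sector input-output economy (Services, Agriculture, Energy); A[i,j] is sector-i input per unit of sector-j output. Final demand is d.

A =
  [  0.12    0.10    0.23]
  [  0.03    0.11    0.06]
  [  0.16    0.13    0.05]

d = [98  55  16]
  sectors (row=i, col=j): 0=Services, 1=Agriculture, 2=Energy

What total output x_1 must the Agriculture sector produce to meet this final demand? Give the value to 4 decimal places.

Form M = I − A:
  [  0.88   -0.10   -0.23]
  [ -0.03    0.89   -0.06]
  [ -0.16   -0.13    0.95]
Leontief inverse L = M⁻¹:
  [  1.1972    0.1785    0.3011]
  [  0.0545    1.1422    0.0853]
  [  0.2091    0.1864    1.1150]
Total output x = L · d:
  x_0 = 1.1972·98 + 0.1785·55 + 0.3011·16 = 131.9609
  x_1 = 0.0545·98 + 1.1422·55 + 0.0853·16 = 69.5210
  x_2 = 0.2091·98 + 0.1864·55 + 1.1150·16 = 48.5805

69.5210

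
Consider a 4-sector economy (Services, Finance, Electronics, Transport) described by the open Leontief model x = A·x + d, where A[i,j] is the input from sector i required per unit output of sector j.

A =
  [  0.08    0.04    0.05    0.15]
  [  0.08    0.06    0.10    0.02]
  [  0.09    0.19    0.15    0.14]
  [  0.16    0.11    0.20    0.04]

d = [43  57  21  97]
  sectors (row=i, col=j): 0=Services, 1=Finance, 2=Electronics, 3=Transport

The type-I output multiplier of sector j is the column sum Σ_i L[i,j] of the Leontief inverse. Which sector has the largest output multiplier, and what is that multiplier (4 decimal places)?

Form M = I − A:
  [  0.92   -0.04   -0.05   -0.15]
  [ -0.08    0.94   -0.10   -0.02]
  [ -0.09   -0.19    0.85   -0.14]
  [ -0.16   -0.11   -0.20    0.96]
Leontief inverse L = M⁻¹:
  [  1.1422    0.0972    0.1254    0.1988]
  [  0.1224    1.1074    0.1527    0.0645]
  [  0.1884    0.2914    1.2739    0.2213]
  [  0.2437    0.2038    0.3038    1.1283]
Total output x = L · d:
  x_0 = 1.1422·43 + 0.0972·57 + 0.1254·21 + 0.1988·97 = 76.5741
  x_1 = 0.1224·43 + 1.1074·57 + 0.1527·21 + 0.0645·97 = 77.8483
  x_2 = 0.1884·43 + 0.2914·57 + 1.2739·21 + 0.2213·97 = 72.9310
  x_3 = 0.2437·43 + 0.2038·57 + 0.3038·21 + 1.1283·97 = 137.9181
Output multipliers (column sums of L):
  Services: 1.6968
  Finance: 1.6999
  Electronics: 1.8558
  Transport: 1.6128

Electronics (1.8558)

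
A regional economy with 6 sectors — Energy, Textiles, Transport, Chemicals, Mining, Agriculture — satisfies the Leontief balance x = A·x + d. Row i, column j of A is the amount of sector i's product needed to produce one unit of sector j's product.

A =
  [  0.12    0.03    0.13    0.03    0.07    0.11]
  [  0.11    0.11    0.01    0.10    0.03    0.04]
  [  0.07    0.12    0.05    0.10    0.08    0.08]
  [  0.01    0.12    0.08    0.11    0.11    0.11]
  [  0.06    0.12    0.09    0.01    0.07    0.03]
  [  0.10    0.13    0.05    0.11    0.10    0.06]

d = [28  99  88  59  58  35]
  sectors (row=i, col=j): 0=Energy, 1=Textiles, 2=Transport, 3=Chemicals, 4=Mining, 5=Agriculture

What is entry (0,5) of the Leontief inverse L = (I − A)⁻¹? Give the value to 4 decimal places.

L[0,5] = 0.1787

Form M = I − A:
  [  0.88   -0.03   -0.13   -0.03   -0.07   -0.11]
  [ -0.11    0.89   -0.01   -0.10   -0.03   -0.04]
  [ -0.07   -0.12    0.95   -0.10   -0.08   -0.08]
  [ -0.01   -0.12   -0.08    0.89   -0.11   -0.11]
  [ -0.06   -0.12   -0.09   -0.01    0.93   -0.03]
  [ -0.10   -0.13   -0.05   -0.11   -0.10    0.94]
Leontief inverse L = M⁻¹:
  [  1.1989    0.1257    0.1967    0.1003    0.1423    0.1787]
  [  0.1718    1.1850    0.0626    0.1590    0.0858    0.0972]
  [  0.1447    0.2197    1.1113    0.1742    0.1499    0.1460]
  [  0.0870    0.2340    0.1418    1.1928    0.1865    0.1777]
  [  0.1203    0.1924    0.1337    0.0627    1.1177    0.0767]
  [  0.1820    0.2368    0.1195    0.1882    0.1757    1.1330]
Total output x = L · d:
  x_0 = 1.1989·28 + 0.1257·99 + 0.1967·88 + 0.1003·59 + 0.1423·58 + 0.1787·35 = 83.7534
  x_1 = 0.1718·28 + 1.1850·99 + 0.0626·88 + 0.1590·59 + 0.0858·58 + 0.0972·35 = 145.3950
  x_2 = 0.1447·28 + 0.2197·99 + 1.1113·88 + 0.1742·59 + 0.1499·58 + 0.1460·35 = 147.6758
  x_3 = 0.0870·28 + 0.2340·99 + 0.1418·88 + 1.1928·59 + 0.1865·58 + 0.1777·35 = 125.4979
  x_4 = 0.1203·28 + 0.1924·99 + 0.1337·88 + 0.0627·59 + 1.1177·58 + 0.0767·35 = 105.3963
  x_5 = 0.1820·28 + 0.2368·99 + 0.1195·88 + 0.1882·59 + 0.1757·58 + 1.1330·35 = 100.0052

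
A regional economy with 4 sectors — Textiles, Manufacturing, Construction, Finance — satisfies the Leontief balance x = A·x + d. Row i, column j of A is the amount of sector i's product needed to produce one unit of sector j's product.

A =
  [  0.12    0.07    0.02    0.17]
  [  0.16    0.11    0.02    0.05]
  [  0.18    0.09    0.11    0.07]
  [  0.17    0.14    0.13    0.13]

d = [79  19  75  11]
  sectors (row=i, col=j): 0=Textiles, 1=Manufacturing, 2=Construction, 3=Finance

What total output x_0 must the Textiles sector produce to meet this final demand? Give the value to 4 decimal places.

107.3617

Form M = I − A:
  [  0.88   -0.07   -0.02   -0.17]
  [ -0.16    0.89   -0.02   -0.05]
  [ -0.18   -0.09    0.89   -0.07]
  [ -0.17   -0.14   -0.13    0.87]
Leontief inverse L = M⁻¹:
  [  1.2251    0.1430    0.0677    0.2531]
  [  0.2451    1.1665    0.0491    0.1189]
  [  0.2980    0.1658    1.1575    0.1609]
  [  0.3234    0.2404    0.1941    1.2420]
Total output x = L · d:
  x_0 = 1.2251·79 + 0.1430·19 + 0.0677·75 + 0.2531·11 = 107.3617
  x_1 = 0.2451·79 + 1.1665·19 + 0.0491·75 + 0.1189·11 = 46.5169
  x_2 = 0.2980·79 + 0.1658·19 + 1.1575·75 + 0.1609·11 = 115.2752
  x_3 = 0.3234·79 + 0.2404·19 + 0.1941·75 + 1.2420·11 = 58.3329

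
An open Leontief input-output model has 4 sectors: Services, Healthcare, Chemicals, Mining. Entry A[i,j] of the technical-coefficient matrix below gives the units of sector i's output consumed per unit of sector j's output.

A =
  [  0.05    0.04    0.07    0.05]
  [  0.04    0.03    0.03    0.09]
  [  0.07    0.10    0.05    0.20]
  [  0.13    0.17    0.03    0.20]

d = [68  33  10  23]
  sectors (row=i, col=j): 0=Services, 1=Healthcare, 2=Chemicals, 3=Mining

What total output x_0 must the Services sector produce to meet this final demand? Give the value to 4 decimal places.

78.4594

Form M = I − A:
  [  0.95   -0.04   -0.07   -0.05]
  [ -0.04    0.97   -0.03   -0.09]
  [ -0.07   -0.10    0.95   -0.20]
  [ -0.13   -0.17   -0.03    0.80]
Leontief inverse L = M⁻¹:
  [  1.0750    0.0699    0.0845    0.0962]
  [  0.0662    1.0616    0.0426    0.1342]
  [  0.1269    0.1681    1.0766    0.2960]
  [  0.1935    0.2432    0.0632    1.3052]
Total output x = L · d:
  x_0 = 1.0750·68 + 0.0699·33 + 0.0845·10 + 0.0962·23 = 78.4594
  x_1 = 0.0662·68 + 1.0616·33 + 0.0426·10 + 0.1342·23 = 43.0478
  x_2 = 0.1269·68 + 0.1681·33 + 1.0766·10 + 0.2960·23 = 31.7522
  x_3 = 0.1935·68 + 0.2432·33 + 0.0632·10 + 1.3052·23 = 51.8380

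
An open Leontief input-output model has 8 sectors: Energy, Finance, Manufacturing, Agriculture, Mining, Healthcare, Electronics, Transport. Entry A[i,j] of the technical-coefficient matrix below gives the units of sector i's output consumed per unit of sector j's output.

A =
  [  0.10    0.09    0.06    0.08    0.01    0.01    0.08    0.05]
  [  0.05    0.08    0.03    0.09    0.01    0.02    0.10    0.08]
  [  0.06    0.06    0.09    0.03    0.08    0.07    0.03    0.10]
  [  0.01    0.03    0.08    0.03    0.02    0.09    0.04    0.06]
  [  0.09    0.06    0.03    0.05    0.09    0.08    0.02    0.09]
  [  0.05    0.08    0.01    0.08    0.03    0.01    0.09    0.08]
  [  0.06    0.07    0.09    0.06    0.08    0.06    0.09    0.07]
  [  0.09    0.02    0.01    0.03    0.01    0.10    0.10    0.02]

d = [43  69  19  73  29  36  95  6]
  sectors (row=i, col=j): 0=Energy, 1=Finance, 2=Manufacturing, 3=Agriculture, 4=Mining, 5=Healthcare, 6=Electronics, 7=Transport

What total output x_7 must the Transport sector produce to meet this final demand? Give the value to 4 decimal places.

Form M = I − A:
  [  0.90   -0.09   -0.06   -0.08   -0.01   -0.01   -0.08   -0.05]
  [ -0.05    0.92   -0.03   -0.09   -0.01   -0.02   -0.10   -0.08]
  [ -0.06   -0.06    0.91   -0.03   -0.08   -0.07   -0.03   -0.10]
  [ -0.01   -0.03   -0.08    0.97   -0.02   -0.09   -0.04   -0.06]
  [ -0.09   -0.06   -0.03   -0.05    0.91   -0.08   -0.02   -0.09]
  [ -0.05   -0.08   -0.01   -0.08   -0.03    0.99   -0.09   -0.08]
  [ -0.06   -0.07   -0.09   -0.06   -0.08   -0.06    0.91   -0.07]
  [ -0.09   -0.02   -0.01   -0.03   -0.01   -0.10   -0.10    0.98]
Leontief inverse L = M⁻¹:
  [  1.1562    0.1459    0.1103    0.1317    0.0428    0.0577    0.1457    0.1093]
  [  0.1018    1.1305    0.0759    0.1378    0.0414    0.0687    0.1642    0.1348]
  [  0.1250    0.1186    1.1352    0.0839    0.1188    0.1238    0.0981    0.1651]
  [  0.0516    0.0703    0.1124    1.0668    0.0478    0.1268    0.0881    0.1062]
  [  0.1531    0.1176    0.0720    0.1045    1.1241    0.1299    0.0875    0.1513]
  [  0.0995    0.1271    0.0516    0.1250    0.0592    1.0558    0.1500    0.1307]
  [  0.1303    0.1369    0.1462    0.1211    0.1266    0.1210    1.1662    0.1450]
  [  0.1361    0.0680    0.0476    0.0746    0.0379    0.1332    0.1556    1.0678]
Total output x = L · d:
  x_0 = 1.1562·43 + 0.1459·69 + 0.1103·19 + 0.1317·73 + 0.0428·29 + 0.0577·36 + 0.1457·95 + 0.1093·6 = 89.3071
  x_1 = 0.1018·43 + 1.1305·69 + 0.0759·19 + 0.1378·73 + 0.0414·29 + 0.0687·36 + 0.1642·95 + 0.1348·6 = 113.9640
  x_2 = 0.1250·43 + 0.1186·69 + 1.1352·19 + 0.0839·73 + 0.1188·29 + 0.1238·36 + 0.0981·95 + 0.1651·6 = 59.4682
  x_3 = 0.0516·43 + 0.0703·69 + 0.1124·19 + 1.0668·73 + 0.0478·29 + 0.1268·36 + 0.0881·95 + 0.1062·6 = 102.0399
  x_4 = 0.1531·43 + 0.1176·69 + 0.0720·19 + 0.1045·73 + 1.1241·29 + 0.1299·36 + 0.0875·95 + 0.1513·6 = 70.1979
  x_5 = 0.0995·43 + 0.1271·69 + 0.0516·19 + 0.1250·73 + 0.0592·29 + 1.0558·36 + 0.1500·95 + 0.1307·6 = 77.9156
  x_6 = 0.1303·43 + 0.1369·69 + 0.1462·19 + 0.1211·73 + 0.1266·29 + 0.1210·36 + 1.1662·95 + 0.1450·6 = 146.3515
  x_7 = 0.1361·43 + 0.0680·69 + 0.0476·19 + 0.0746·73 + 0.0379·29 + 0.1332·36 + 0.1556·95 + 1.0678·6 = 43.9811

43.9811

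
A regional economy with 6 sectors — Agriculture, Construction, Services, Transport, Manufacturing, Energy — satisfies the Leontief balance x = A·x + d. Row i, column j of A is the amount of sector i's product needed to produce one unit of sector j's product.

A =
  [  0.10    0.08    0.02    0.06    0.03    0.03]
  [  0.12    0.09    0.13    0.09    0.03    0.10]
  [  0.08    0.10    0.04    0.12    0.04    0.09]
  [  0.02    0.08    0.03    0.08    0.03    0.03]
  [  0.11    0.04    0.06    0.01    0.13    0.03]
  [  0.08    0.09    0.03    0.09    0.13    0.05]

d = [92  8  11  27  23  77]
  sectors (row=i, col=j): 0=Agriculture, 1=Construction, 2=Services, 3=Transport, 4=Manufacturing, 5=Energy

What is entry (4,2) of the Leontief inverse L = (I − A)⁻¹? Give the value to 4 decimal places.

L[4,2] = 0.0922

Form M = I − A:
  [  0.90   -0.08   -0.02   -0.06   -0.03   -0.03]
  [ -0.12    0.91   -0.13   -0.09   -0.03   -0.10]
  [ -0.08   -0.10    0.96   -0.12   -0.04   -0.09]
  [ -0.02   -0.08   -0.03    0.92   -0.03   -0.03]
  [ -0.11   -0.04   -0.06   -0.01    0.87   -0.03]
  [ -0.08   -0.09   -0.03   -0.09   -0.13    0.95]
Leontief inverse L = M⁻¹:
  [  1.1465    0.1233    0.0492    0.0996    0.0583    0.0588]
  [  0.1994    1.1696    0.1778    0.1666    0.0842    0.1542]
  [  0.1445    0.1644    1.0821    0.1806    0.0865    0.1328]
  [  0.0574    0.1175    0.0572    1.1158    0.0556    0.0566]
  [  0.1699    0.0872    0.0922    0.0505    1.1735    0.0619]
  [  0.1487    0.1494    0.0732    0.1425    0.1815    1.0902]
Total output x = L · d:
  x_0 = 1.1465·92 + 0.1233·8 + 0.0492·11 + 0.0996·27 + 0.0583·23 + 0.0588·77 = 115.5660
  x_1 = 0.1994·92 + 1.1696·8 + 0.1778·11 + 0.1666·27 + 0.0842·23 + 0.1542·77 = 47.9673
  x_2 = 0.1445·92 + 0.1644·8 + 1.0821·11 + 0.1806·27 + 0.0865·23 + 0.1328·77 = 43.6062
  x_3 = 0.0574·92 + 0.1175·8 + 0.0572·11 + 1.1158·27 + 0.0556·23 + 0.0566·77 = 42.6089
  x_4 = 0.1699·92 + 0.0872·8 + 0.0922·11 + 0.0505·27 + 1.1735·23 + 0.0619·77 = 50.4630
  x_5 = 0.1487·92 + 0.1494·8 + 0.0732·11 + 0.1425·27 + 0.1815·23 + 1.0902·77 = 107.6479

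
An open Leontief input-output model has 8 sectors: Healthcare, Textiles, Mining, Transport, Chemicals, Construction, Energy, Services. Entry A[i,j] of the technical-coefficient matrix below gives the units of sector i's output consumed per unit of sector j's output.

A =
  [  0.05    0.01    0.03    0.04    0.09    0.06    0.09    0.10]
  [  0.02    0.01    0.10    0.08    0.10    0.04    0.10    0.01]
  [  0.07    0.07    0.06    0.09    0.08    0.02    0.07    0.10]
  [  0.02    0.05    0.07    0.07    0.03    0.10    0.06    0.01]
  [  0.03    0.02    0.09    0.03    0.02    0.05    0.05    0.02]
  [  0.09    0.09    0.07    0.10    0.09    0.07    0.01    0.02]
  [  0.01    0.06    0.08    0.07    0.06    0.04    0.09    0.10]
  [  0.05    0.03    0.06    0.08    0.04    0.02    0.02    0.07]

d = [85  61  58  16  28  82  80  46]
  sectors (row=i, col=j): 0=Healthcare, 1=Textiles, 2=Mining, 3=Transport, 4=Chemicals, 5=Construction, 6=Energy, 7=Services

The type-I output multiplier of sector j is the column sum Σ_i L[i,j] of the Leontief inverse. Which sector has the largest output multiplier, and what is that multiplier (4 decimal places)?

Form M = I − A:
  [  0.95   -0.01   -0.03   -0.04   -0.09   -0.06   -0.09   -0.10]
  [ -0.02    0.99   -0.10   -0.08   -0.10   -0.04   -0.10   -0.01]
  [ -0.07   -0.07    0.94   -0.09   -0.08   -0.02   -0.07   -0.10]
  [ -0.02   -0.05   -0.07    0.93   -0.03   -0.10   -0.06   -0.01]
  [ -0.03   -0.02   -0.09   -0.03    0.98   -0.05   -0.05   -0.02]
  [ -0.09   -0.09   -0.07   -0.10   -0.09    0.93   -0.01   -0.02]
  [ -0.01   -0.06   -0.08   -0.07   -0.06   -0.04    0.91   -0.10]
  [ -0.05   -0.03   -0.06   -0.08   -0.04   -0.02   -0.02    0.93]
Leontief inverse L = M⁻¹:
  [  1.0854    0.0470    0.0889    0.0977    0.1385    0.1010    0.1378    0.1478]
  [  0.0540    1.0505    0.1608    0.1384    0.1488    0.0828    0.1526    0.0573]
  [  0.1096    0.1110    1.1307    0.1590    0.1394    0.0698    0.1323    0.1550]
  [  0.0544    0.0887    0.1255    1.1273    0.0802    0.1412    0.1061    0.0486]
  [  0.0568    0.0489    0.1304    0.0730    1.0582    0.0782    0.0860    0.0551]
  [  0.1321    0.1312    0.1392    0.1673    0.1523    1.1231    0.0714    0.0675]
  [  0.0474    0.1018    0.1469    0.1370    0.1149    0.0840    1.1457    0.1509]
  [  0.0782    0.0583    0.1055    0.1266    0.0794    0.0541    0.0599    1.1063]
Total output x = L · d:
  x_0 = 1.0854·85 + 0.0470·61 + 0.0889·58 + 0.0977·16 + 0.1385·28 + 0.1010·82 + 0.1378·80 + 0.1478·46 = 131.8207
  x_1 = 0.0540·85 + 1.0505·61 + 0.1608·58 + 0.1384·16 + 0.1488·28 + 0.0828·82 + 0.1526·80 + 0.0573·46 = 106.0222
  x_2 = 0.1096·85 + 0.1110·61 + 1.1307·58 + 0.1590·16 + 0.1394·28 + 0.0698·82 + 0.1323·80 + 0.1550·46 = 111.5402
  x_3 = 0.0544·85 + 0.0887·61 + 0.1255·58 + 1.1273·16 + 0.0802·28 + 0.1412·82 + 0.1061·80 + 0.0486·46 = 59.9004
  x_4 = 0.0568·85 + 0.0489·61 + 0.1304·58 + 0.0730·16 + 1.0582·28 + 0.0782·82 + 0.0860·80 + 0.0551·46 = 62.0051
  x_5 = 0.1321·85 + 0.1312·61 + 0.1392·58 + 0.1673·16 + 0.1523·28 + 1.1231·82 + 0.0714·80 + 0.0675·46 = 135.1552
  x_6 = 0.0474·85 + 0.1018·61 + 0.1469·58 + 0.1370·16 + 0.1149·28 + 0.0840·82 + 1.1457·80 + 0.1509·46 = 129.6597
  x_7 = 0.0782·85 + 0.0583·61 + 0.1055·58 + 0.1266·16 + 0.0794·28 + 0.0541·82 + 0.0599·80 + 1.1063·46 = 80.6803
Output multipliers (column sums of L):
  Healthcare: 1.6179
  Textiles: 1.6373
  Mining: 2.0279
  Transport: 2.0263
  Chemicals: 1.9117
  Construction: 1.7342
  Energy: 1.8918
  Services: 1.7885

Mining (2.0279)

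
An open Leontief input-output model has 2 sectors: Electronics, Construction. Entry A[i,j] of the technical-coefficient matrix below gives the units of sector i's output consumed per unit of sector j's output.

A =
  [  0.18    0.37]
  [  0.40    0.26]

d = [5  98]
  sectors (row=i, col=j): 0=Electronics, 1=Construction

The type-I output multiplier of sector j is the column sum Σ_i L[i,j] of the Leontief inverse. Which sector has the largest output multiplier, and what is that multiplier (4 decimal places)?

Form M = I − A:
  [  0.82   -0.37]
  [ -0.40    0.74]
Leontief inverse L = M⁻¹:
  [  1.6129    0.8065]
  [  0.8718    1.7873]
Total output x = L · d:
  x_0 = 1.6129·5 + 0.8065·98 = 87.0968
  x_1 = 0.8718·5 + 1.7873·98 = 179.5118
Output multipliers (column sums of L):
  Electronics: 2.4847
  Construction: 2.5937

Construction (2.5937)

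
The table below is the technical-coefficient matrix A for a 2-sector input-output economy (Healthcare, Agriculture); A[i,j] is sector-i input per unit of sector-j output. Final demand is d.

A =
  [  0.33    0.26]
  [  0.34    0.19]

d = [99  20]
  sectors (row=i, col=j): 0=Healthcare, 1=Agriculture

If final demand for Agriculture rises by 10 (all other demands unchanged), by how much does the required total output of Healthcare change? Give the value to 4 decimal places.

Form M = I − A:
  [  0.67   -0.26]
  [ -0.34    0.81]
Leontief inverse L = M⁻¹:
  [  1.7830    0.5723]
  [  0.7484    1.4748]
Total output x = L · d:
  x_0 = 1.7830·99 + 0.5723·20 = 187.9595
  x_1 = 0.7484·99 + 1.4748·20 = 103.5879
Δx_0 = L[0,1] · Δd_1 = 0.5723 · 10 = 5.7231

5.7231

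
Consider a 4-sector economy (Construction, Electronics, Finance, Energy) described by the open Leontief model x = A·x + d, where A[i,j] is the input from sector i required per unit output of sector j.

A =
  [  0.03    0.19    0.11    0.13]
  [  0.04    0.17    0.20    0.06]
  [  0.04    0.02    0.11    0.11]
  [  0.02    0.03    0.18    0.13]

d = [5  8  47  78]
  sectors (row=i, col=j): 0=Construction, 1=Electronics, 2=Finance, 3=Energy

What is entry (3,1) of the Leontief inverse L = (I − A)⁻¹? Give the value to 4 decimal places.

Form M = I − A:
  [  0.97   -0.19   -0.11   -0.13]
  [ -0.04    0.83   -0.20   -0.06]
  [ -0.04   -0.02    0.89   -0.11]
  [ -0.02   -0.03   -0.18    0.87]
Leontief inverse L = M⁻¹:
  [  1.0551    0.2544    0.2289    0.2041]
  [  0.0665    1.2324    0.3124    0.1344]
  [  0.0536    0.0463    1.1729    0.1595]
  [  0.0376    0.0579    0.2587    1.1918]
Total output x = L · d:
  x_0 = 1.0551·5 + 0.2544·8 + 0.2289·47 + 0.2041·78 = 33.9896
  x_1 = 0.0665·5 + 1.2324·8 + 0.3124·47 + 0.1344·78 = 35.3570
  x_2 = 0.0536·5 + 0.0463·8 + 1.1729·47 + 0.1595·78 = 68.2035
  x_3 = 0.0376·5 + 0.0579·8 + 0.2587·47 + 1.1918·78 = 105.7668

L[3,1] = 0.0579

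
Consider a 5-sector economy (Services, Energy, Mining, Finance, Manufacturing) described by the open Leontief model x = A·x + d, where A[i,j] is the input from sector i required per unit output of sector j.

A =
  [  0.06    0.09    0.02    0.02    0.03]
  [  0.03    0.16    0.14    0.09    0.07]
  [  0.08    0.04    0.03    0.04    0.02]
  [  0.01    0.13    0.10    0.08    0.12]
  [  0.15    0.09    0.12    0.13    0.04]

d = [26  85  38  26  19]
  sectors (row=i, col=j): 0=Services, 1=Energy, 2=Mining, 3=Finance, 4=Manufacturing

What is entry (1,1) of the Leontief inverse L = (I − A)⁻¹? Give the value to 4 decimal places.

Form M = I − A:
  [  0.94   -0.09   -0.02   -0.02   -0.03]
  [ -0.03    0.84   -0.14   -0.09   -0.07]
  [ -0.08   -0.04    0.97   -0.04   -0.02]
  [ -0.01   -0.13   -0.10    0.92   -0.12]
  [ -0.15   -0.09   -0.12   -0.13    0.96]
Leontief inverse L = M⁻¹:
  [  1.0809    0.1307    0.0521    0.0456    0.0501]
  [  0.0778    1.2444    0.2109    0.1490    0.1162]
  [  0.0988    0.0743    1.0546    0.0606    0.0381]
  [  0.0591    0.2081    0.1688    1.1390    0.1629]
  [  0.1965    0.1745    0.1826    0.1829    1.0872]
Total output x = L · d:
  x_0 = 1.0809·26 + 0.1307·85 + 0.0521·38 + 0.0456·26 + 0.0501·19 = 43.3312
  x_1 = 0.0778·26 + 1.2444·85 + 0.2109·38 + 0.1490·26 + 0.1162·19 = 121.8912
  x_2 = 0.0988·26 + 0.0743·85 + 1.0546·38 + 0.0606·26 + 0.0381·19 = 51.2599
  x_3 = 0.0591·26 + 0.2081·85 + 0.1688·38 + 1.1390·26 + 0.1629·19 = 58.3489
  x_4 = 0.1965·26 + 0.1745·85 + 0.1826·38 + 0.1829·26 + 1.0872·19 = 52.2984

L[1,1] = 1.2444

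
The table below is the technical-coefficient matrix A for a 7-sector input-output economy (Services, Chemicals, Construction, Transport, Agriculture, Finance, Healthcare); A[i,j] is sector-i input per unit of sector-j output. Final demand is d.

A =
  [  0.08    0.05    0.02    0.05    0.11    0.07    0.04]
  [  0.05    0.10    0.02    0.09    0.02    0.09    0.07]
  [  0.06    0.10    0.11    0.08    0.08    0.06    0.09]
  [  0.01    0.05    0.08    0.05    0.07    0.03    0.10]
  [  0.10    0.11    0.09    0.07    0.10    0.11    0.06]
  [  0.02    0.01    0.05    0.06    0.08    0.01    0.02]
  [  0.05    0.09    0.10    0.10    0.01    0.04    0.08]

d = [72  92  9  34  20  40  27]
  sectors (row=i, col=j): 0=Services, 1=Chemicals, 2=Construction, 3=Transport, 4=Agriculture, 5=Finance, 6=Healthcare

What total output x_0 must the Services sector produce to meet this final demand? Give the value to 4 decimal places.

105.3308

Form M = I − A:
  [  0.92   -0.05   -0.02   -0.05   -0.11   -0.07   -0.04]
  [ -0.05    0.90   -0.02   -0.09   -0.02   -0.09   -0.07]
  [ -0.06   -0.10    0.89   -0.08   -0.08   -0.06   -0.09]
  [ -0.01   -0.05   -0.08    0.95   -0.07   -0.03   -0.10]
  [ -0.10   -0.11   -0.09   -0.07    0.90   -0.11   -0.06]
  [ -0.02   -0.01   -0.05   -0.06   -0.08    0.99   -0.02]
  [ -0.05   -0.09   -0.10   -0.10   -0.01   -0.04    0.92]
Leontief inverse L = M⁻¹:
  [  1.1239    0.1065    0.0704    0.1042    0.1656    0.1185    0.0885]
  [  0.0854    1.1533    0.0687    0.1455    0.0665    0.1317    0.1212]
  [  0.1169    0.1831    1.1853    0.1595    0.1490    0.1248    0.1647]
  [  0.0493    0.1095    0.1360    1.1063    0.1149    0.0742    0.1531]
  [  0.1627    0.1959    0.1666    0.1538    1.1797    0.1806    0.1359]
  [  0.0474    0.0486    0.0869    0.0944    0.1151    1.0410    0.0547]
  [  0.0913    0.1547    0.1597    0.1633    0.0620    0.0882    1.1420]
Total output x = L · d:
  x_0 = 1.1239·72 + 0.1065·92 + 0.0704·9 + 0.1042·34 + 0.1656·20 + 0.1185·40 + 0.0885·27 = 105.3308
  x_1 = 0.0854·72 + 1.1533·92 + 0.0687·9 + 0.1455·34 + 0.0665·20 + 0.1317·40 + 0.1212·27 = 127.6921
  x_2 = 0.1169·72 + 0.1831·92 + 1.1853·9 + 0.1595·34 + 0.1490·20 + 0.1248·40 + 0.1647·27 = 53.7722
  x_3 = 0.0493·72 + 0.1095·92 + 0.1360·9 + 1.1063·34 + 0.1149·20 + 0.0742·40 + 0.1531·27 = 61.8576
  x_4 = 0.1627·72 + 0.1959·92 + 0.1666·9 + 0.1538·34 + 1.1797·20 + 0.1806·40 + 0.1359·27 = 70.9506
  x_5 = 0.0474·72 + 0.0486·92 + 0.0869·9 + 0.0944·34 + 0.1151·20 + 1.0410·40 + 0.0547·27 = 57.3006
  x_6 = 0.0913·72 + 0.1547·92 + 0.1597·9 + 0.1633·34 + 0.0620·20 + 0.0882·40 + 1.1420·27 = 63.3949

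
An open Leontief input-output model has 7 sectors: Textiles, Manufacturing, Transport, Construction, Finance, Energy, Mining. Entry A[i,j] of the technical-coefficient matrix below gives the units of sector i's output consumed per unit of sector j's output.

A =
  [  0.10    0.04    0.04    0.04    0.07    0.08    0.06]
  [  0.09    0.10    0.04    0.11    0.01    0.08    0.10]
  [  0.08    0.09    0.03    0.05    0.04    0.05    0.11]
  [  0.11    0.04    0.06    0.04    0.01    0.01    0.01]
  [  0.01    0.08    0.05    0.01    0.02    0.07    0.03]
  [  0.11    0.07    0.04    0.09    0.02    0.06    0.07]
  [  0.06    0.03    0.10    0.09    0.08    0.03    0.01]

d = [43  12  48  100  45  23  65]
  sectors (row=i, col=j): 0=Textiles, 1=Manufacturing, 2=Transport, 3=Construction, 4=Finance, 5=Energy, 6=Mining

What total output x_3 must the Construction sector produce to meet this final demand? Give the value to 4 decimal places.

122.9403

Form M = I − A:
  [  0.90   -0.04   -0.04   -0.04   -0.07   -0.08   -0.06]
  [ -0.09    0.90   -0.04   -0.11   -0.01   -0.08   -0.10]
  [ -0.08   -0.09    0.97   -0.05   -0.04   -0.05   -0.11]
  [ -0.11   -0.04   -0.06    0.96   -0.01   -0.01   -0.01]
  [ -0.01   -0.08   -0.05   -0.01    0.98   -0.07   -0.03]
  [ -0.11   -0.07   -0.04   -0.09   -0.02    0.94   -0.07]
  [ -0.06   -0.03   -0.10   -0.09   -0.08   -0.03    0.99]
Leontief inverse L = M⁻¹:
  [  1.1592    0.0844    0.0768    0.0837    0.0983    0.1213    0.0997]
  [  0.1699    1.1538    0.0879    0.1702    0.0440    0.1272    0.1487]
  [  0.1434    0.1365    1.0717    0.1010    0.0706    0.0920    0.1512]
  [  0.1524    0.0694    0.0824    1.0679    0.0299    0.0381    0.0398]
  [  0.0508    0.1132    0.0732    0.0446    1.0356    0.0974    0.0614]
  [  0.1785    0.1161    0.0804    0.1393    0.0503    1.1020    0.1123]
  [  0.1133    0.0728    0.1314    0.1253    0.1024    0.0652    1.0479]
Total output x = L · d:
  x_0 = 1.1592·43 + 0.0844·12 + 0.0768·48 + 0.0837·100 + 0.0983·45 + 0.1213·23 + 0.0997·65 = 76.6098
  x_1 = 0.1699·43 + 1.1538·12 + 0.0879·48 + 0.1702·100 + 0.0440·45 + 0.1272·23 + 0.1487·65 = 56.9583
  x_2 = 0.1434·43 + 0.1365·12 + 1.0717·48 + 0.1010·100 + 0.0706·45 + 0.0920·23 + 0.1512·65 = 84.4670
  x_3 = 0.1524·43 + 0.0694·12 + 0.0824·48 + 1.0679·100 + 0.0299·45 + 0.0381·23 + 0.0398·65 = 122.9403
  x_4 = 0.0508·43 + 0.1132·12 + 0.0732·48 + 0.0446·100 + 1.0356·45 + 0.0974·23 + 0.0614·65 = 64.3504
  x_5 = 0.1785·43 + 0.1161·12 + 0.0804·48 + 0.1393·100 + 0.0503·45 + 1.1020·23 + 0.1123·65 = 61.7669
  x_6 = 0.1133·43 + 0.0728·12 + 0.1314·48 + 0.1253·100 + 0.1024·45 + 0.0652·23 + 1.0479·65 = 98.8058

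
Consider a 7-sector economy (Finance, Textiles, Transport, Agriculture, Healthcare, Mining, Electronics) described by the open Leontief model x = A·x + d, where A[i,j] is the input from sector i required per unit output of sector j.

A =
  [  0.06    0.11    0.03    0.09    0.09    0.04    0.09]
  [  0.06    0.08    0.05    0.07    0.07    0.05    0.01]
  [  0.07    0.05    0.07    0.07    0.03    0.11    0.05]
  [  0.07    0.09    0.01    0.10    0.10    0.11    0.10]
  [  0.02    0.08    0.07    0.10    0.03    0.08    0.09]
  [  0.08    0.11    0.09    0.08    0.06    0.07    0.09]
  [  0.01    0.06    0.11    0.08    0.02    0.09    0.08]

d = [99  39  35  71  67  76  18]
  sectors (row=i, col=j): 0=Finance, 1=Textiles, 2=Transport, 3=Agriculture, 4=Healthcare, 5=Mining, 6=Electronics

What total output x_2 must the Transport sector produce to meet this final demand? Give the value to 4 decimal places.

Form M = I − A:
  [  0.94   -0.11   -0.03   -0.09   -0.09   -0.04   -0.09]
  [ -0.06    0.92   -0.05   -0.07   -0.07   -0.05   -0.01]
  [ -0.07   -0.05    0.93   -0.07   -0.03   -0.11   -0.05]
  [ -0.07   -0.09   -0.01    0.90   -0.10   -0.11   -0.10]
  [ -0.02   -0.08   -0.07   -0.10    0.97   -0.08   -0.09]
  [ -0.08   -0.11   -0.09   -0.08   -0.06    0.93   -0.09]
  [ -0.01   -0.06   -0.11   -0.08   -0.02   -0.09    0.92]
Leontief inverse L = M⁻¹:
  [  1.1106    0.1921    0.0895    0.1742    0.1482    0.1176    0.1605]
  [  0.1026    1.1449    0.0933    0.1350    0.1170    0.1093    0.0644]
  [  0.1210    0.1262    1.1250    0.1451    0.0837    0.1806    0.1160]
  [  0.1297    0.1876    0.0810    1.1978    0.1677    0.1993    0.1852]
  [  0.0706    0.1558    0.1277    0.1773    1.0838    0.1558    0.1561]
  [  0.1409    0.2031    0.1590    0.1743    0.1258    1.1589    0.1692]
  [  0.0598    0.1314    0.1669    0.1531    0.0697    0.1641    1.1428]
Total output x = L · d:
  x_0 = 1.1106·99 + 0.1921·39 + 0.0895·35 + 0.1742·71 + 0.1482·67 + 0.1176·76 + 0.1605·18 = 154.6958
  x_1 = 0.1026·99 + 1.1449·39 + 0.0933·35 + 0.1350·71 + 0.1170·67 + 0.1093·76 + 0.0644·18 = 84.9602
  x_2 = 0.1210·99 + 0.1262·39 + 1.1250·35 + 0.1451·71 + 0.0837·67 + 0.1806·76 + 0.1160·18 = 88.0029
  x_3 = 0.1297·99 + 0.1876·39 + 0.0810·35 + 1.1978·71 + 0.1677·67 + 0.1993·76 + 0.1852·18 = 137.7441
  x_4 = 0.0706·99 + 0.1558·39 + 0.1277·35 + 0.1773·71 + 1.0838·67 + 0.1558·76 + 0.1561·18 = 117.3875
  x_5 = 0.1409·99 + 0.2031·39 + 0.1590·35 + 0.1743·71 + 0.1258·67 + 1.1589·76 + 0.1692·18 = 139.3514
  x_6 = 0.0598·99 + 0.1314·39 + 0.1669·35 + 0.1531·71 + 0.0697·67 + 0.1641·76 + 1.1428·18 = 65.4715

88.0029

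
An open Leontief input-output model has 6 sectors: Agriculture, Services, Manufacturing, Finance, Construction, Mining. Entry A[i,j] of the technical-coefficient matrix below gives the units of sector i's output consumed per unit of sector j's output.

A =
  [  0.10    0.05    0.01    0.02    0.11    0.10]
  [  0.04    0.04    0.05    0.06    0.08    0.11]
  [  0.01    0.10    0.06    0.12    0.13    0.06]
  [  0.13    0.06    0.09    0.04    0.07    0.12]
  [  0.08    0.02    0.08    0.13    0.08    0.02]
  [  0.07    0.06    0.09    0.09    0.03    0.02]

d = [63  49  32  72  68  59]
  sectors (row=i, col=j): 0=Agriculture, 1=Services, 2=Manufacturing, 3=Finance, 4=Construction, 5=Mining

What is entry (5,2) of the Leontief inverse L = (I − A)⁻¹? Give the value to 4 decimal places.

L[5,2] = 0.1291

Form M = I − A:
  [  0.90   -0.05   -0.01   -0.02   -0.11   -0.10]
  [ -0.04    0.96   -0.05   -0.06   -0.08   -0.11]
  [ -0.01   -0.10    0.94   -0.12   -0.13   -0.06]
  [ -0.13   -0.06   -0.09    0.96   -0.07   -0.12]
  [ -0.08   -0.02   -0.08   -0.13    0.92   -0.02]
  [ -0.07   -0.06   -0.09   -0.09   -0.03    0.98]
Leontief inverse L = M⁻¹:
  [  1.1509    0.0819    0.0507    0.0706    0.1619    0.1417]
  [  0.0886    1.0754    0.0947    0.1129    0.1310    0.1520]
  [  0.0728    0.1436    1.1185    0.1882    0.1974    0.1191]
  [  0.1928    0.1083    0.1430    1.1064    0.1427    0.1790]
  [  0.1381    0.0604    0.1267    0.1843    1.1431    0.0745]
  [  0.1163    0.0967    0.1291    0.1365    0.0858    1.0695]
Total output x = L · d:
  x_0 = 1.1509·63 + 0.0819·49 + 0.0507·32 + 0.0706·72 + 0.1619·68 + 0.1417·59 = 102.5967
  x_1 = 0.0886·63 + 1.0754·49 + 0.0947·32 + 0.1129·72 + 0.1310·68 + 0.1520·59 = 87.3190
  x_2 = 0.0728·63 + 0.1436·49 + 1.1185·32 + 0.1882·72 + 0.1974·68 + 0.1191·59 = 81.4193
  x_3 = 0.1928·63 + 0.1083·49 + 0.1430·32 + 1.1064·72 + 0.1427·68 + 0.1790·59 = 121.9552
  x_4 = 0.1381·63 + 0.0604·49 + 0.1267·32 + 0.1843·72 + 1.1431·68 + 0.0745·59 = 111.1098
  x_5 = 0.1163·63 + 0.0967·49 + 0.1291·32 + 0.1365·72 + 0.0858·68 + 1.0695·59 = 94.9570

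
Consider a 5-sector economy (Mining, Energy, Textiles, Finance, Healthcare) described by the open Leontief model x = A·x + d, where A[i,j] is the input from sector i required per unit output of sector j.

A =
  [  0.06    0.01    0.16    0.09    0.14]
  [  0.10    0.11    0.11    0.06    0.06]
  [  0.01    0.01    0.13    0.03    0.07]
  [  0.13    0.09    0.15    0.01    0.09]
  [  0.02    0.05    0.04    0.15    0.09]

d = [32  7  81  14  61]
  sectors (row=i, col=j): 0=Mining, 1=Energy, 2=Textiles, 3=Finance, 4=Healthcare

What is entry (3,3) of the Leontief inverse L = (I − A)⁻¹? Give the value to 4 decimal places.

Form M = I − A:
  [  0.94   -0.01   -0.16   -0.09   -0.14]
  [ -0.10    0.89   -0.11   -0.06   -0.06]
  [ -0.01   -0.01    0.87   -0.03   -0.07]
  [ -0.13   -0.09   -0.15    0.99   -0.09]
  [ -0.02   -0.05   -0.04   -0.15    0.91]
Leontief inverse L = M⁻¹:
  [  1.0944    0.0406    0.2399    0.1400    0.2033]
  [  0.1413    1.1451    0.1948    0.1067    0.1228]
  [  0.0248    0.0246    1.1711    0.0545    0.1009]
  [  0.1658    0.1209    0.2363    1.0634    0.1568]
  [  0.0602    0.0848    0.1064    0.1866    1.1404]
Total output x = L · d:
  x_0 = 1.0944·32 + 0.0406·7 + 0.2399·81 + 0.1400·14 + 0.2033·61 = 69.1000
  x_1 = 0.1413·32 + 1.1451·7 + 0.1948·81 + 0.1067·14 + 0.1228·61 = 37.2988
  x_2 = 0.0248·32 + 0.0246·7 + 1.1711·81 + 0.0545·14 + 0.1009·61 = 102.7456
  x_3 = 0.1658·32 + 0.1209·7 + 0.2363·81 + 1.0634·14 + 0.1568·61 = 49.7478
  x_4 = 0.0602·32 + 0.0848·7 + 0.1064·81 + 0.1866·14 + 1.1404·61 = 83.3175

L[3,3] = 1.0634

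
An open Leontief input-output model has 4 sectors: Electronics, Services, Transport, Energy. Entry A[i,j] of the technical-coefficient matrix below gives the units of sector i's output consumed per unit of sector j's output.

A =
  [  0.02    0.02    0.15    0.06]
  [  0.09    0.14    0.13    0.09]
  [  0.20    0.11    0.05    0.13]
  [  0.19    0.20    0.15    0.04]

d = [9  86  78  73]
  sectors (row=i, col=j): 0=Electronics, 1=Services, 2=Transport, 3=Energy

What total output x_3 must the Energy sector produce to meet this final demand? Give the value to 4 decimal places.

131.6308

Form M = I − A:
  [  0.98   -0.02   -0.15   -0.06]
  [ -0.09    0.86   -0.13   -0.09]
  [ -0.20   -0.11    0.95   -0.13]
  [ -0.19   -0.20   -0.15    0.96]
Leontief inverse L = M⁻¹:
  [  1.0873    0.0743    0.1979    0.1017]
  [  0.1893    1.2324    0.2234    0.1576]
  [  0.2919    0.1998    1.1566    0.1936]
  [  0.3003    0.3027    0.2664    1.1249]
Total output x = L · d:
  x_0 = 1.0873·9 + 0.0743·86 + 0.1979·78 + 0.1017·73 = 39.0345
  x_1 = 0.1893·9 + 1.2324·86 + 0.2234·78 + 0.1576·73 = 136.6280
  x_2 = 0.2919·9 + 0.1998·86 + 1.1566·78 + 0.1936·73 = 124.1558
  x_3 = 0.3003·9 + 0.3027·86 + 0.2664·78 + 1.1249·73 = 131.6308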